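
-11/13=-0.85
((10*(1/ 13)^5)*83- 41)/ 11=-3.73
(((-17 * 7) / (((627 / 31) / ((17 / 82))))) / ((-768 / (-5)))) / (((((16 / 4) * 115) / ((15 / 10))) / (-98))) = 0.00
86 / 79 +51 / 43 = 7727 / 3397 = 2.27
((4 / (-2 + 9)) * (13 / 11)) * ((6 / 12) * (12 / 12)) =26 / 77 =0.34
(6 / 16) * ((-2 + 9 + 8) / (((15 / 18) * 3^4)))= 1 / 12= 0.08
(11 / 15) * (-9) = -33 / 5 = -6.60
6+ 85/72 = 517/72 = 7.18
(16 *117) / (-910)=-72 / 35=-2.06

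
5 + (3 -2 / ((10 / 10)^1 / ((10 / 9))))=52 / 9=5.78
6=6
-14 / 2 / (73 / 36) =-252 / 73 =-3.45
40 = 40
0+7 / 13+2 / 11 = 0.72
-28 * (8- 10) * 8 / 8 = 56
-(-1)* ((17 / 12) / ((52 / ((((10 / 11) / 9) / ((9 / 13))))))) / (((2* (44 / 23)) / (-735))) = -478975 / 627264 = -0.76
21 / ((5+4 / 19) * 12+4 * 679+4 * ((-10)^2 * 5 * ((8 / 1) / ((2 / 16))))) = 0.00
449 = 449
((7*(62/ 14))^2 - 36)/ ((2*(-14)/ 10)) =-4625/ 14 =-330.36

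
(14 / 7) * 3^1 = 6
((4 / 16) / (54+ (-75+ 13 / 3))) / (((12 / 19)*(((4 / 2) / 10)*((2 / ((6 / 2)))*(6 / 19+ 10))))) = -1083 / 62720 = -0.02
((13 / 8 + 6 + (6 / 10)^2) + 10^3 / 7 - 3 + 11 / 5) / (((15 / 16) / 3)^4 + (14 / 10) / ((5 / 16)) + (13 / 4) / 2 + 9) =1720803328 / 173345599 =9.93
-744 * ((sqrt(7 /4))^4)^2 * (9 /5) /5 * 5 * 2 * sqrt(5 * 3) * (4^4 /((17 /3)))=-4395270.00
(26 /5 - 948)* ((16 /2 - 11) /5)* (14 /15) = 65996 /125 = 527.97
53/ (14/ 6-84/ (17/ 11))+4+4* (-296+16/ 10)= -15581319/ 13265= -1174.62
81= 81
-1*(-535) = 535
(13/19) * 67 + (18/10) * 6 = 5381/95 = 56.64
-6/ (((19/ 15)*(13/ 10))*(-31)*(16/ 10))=1125/ 15314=0.07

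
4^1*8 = 32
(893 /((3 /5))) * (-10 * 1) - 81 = -44893 /3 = -14964.33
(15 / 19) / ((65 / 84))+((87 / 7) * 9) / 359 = 826677 / 620711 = 1.33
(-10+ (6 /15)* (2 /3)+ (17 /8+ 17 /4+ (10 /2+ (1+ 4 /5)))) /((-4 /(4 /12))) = -0.29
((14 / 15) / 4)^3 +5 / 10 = 13843 / 27000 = 0.51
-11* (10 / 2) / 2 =-55 / 2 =-27.50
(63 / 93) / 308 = 3 / 1364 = 0.00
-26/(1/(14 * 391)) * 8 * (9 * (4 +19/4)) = -89664120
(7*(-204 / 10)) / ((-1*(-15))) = -238 / 25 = -9.52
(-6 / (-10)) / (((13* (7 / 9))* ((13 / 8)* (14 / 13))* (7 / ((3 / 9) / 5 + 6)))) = 36 / 1225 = 0.03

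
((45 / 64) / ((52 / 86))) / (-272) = -0.00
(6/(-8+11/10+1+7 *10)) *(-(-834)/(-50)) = -5004/3205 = -1.56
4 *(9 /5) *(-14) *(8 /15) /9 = -448 /75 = -5.97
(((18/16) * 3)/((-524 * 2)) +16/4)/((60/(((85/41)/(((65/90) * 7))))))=244137/8937344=0.03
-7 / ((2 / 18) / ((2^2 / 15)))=-84 / 5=-16.80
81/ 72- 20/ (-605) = 1121/ 968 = 1.16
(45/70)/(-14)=-9/196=-0.05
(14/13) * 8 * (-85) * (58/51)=-832.82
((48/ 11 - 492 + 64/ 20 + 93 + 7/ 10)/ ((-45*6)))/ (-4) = -14327/ 39600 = -0.36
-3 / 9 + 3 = 8 / 3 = 2.67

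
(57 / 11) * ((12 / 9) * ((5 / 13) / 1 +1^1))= 1368 / 143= 9.57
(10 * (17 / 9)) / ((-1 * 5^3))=-34 / 225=-0.15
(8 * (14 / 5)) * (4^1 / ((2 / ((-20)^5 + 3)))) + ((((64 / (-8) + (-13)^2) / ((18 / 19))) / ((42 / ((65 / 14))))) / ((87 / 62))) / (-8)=-377162607612503 / 2630880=-143359867.27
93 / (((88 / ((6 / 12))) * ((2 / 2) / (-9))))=-837 / 176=-4.76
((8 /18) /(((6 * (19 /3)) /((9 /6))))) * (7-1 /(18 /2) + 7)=0.24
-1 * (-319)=319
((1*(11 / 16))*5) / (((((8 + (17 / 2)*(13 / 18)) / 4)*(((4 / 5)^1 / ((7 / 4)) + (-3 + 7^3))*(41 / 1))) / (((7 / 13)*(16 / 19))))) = 53900 / 1706186833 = 0.00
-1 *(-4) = 4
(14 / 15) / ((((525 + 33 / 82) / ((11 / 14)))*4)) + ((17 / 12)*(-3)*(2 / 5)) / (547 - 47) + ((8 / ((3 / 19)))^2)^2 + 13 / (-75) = 12776378578997401 / 1938735000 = 6590059.28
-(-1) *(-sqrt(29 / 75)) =-sqrt(87) / 15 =-0.62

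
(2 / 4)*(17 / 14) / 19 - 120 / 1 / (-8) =7997 / 532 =15.03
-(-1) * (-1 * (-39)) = 39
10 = 10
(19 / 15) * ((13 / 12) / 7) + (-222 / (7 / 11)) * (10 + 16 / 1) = -9070.09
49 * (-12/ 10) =-294/ 5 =-58.80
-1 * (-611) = 611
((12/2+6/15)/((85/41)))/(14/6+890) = 3936/1137725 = 0.00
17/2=8.50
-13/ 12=-1.08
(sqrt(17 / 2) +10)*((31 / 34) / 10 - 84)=-1083.72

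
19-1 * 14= 5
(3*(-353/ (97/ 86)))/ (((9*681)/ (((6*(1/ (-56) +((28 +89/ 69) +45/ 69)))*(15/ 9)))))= -8775511165/ 191433186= -45.84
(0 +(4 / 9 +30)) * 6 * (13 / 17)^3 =1203956 / 14739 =81.69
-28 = -28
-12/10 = -6/5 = -1.20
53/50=1.06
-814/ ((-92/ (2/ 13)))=407/ 299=1.36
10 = 10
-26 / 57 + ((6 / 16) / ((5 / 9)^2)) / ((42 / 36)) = 23353 / 39900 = 0.59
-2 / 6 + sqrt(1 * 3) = -1 / 3 + sqrt(3) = 1.40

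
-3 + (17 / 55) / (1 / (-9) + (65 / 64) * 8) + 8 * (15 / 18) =352757 / 95205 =3.71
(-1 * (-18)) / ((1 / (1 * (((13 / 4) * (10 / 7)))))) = 585 / 7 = 83.57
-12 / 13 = -0.92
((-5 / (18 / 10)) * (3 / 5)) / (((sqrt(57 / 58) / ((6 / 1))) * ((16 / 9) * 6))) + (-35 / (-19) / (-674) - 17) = -217737 / 12806 - 5 * sqrt(3306) / 304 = -17.95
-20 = -20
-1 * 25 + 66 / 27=-203 / 9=-22.56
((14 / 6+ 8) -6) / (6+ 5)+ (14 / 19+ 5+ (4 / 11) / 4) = 3901 / 627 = 6.22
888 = 888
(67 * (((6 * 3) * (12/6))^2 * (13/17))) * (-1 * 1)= -1128816/17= -66400.94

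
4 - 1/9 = 35/9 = 3.89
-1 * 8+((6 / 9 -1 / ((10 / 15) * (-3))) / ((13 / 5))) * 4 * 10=388 / 39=9.95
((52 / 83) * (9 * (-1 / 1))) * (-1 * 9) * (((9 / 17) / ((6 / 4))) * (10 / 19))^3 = 909792000 / 2796956161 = 0.33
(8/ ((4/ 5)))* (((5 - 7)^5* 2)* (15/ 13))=-9600/ 13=-738.46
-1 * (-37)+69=106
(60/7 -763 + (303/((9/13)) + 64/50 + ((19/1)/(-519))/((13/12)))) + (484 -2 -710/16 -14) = 108.11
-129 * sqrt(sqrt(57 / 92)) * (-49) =6321 * sqrt(2) * 23^(3 / 4) * 57^(1 / 4) / 46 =5607.99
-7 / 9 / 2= -7 / 18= -0.39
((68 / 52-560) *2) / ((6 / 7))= -16947 / 13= -1303.62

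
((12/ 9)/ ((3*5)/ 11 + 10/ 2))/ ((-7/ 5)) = -22/ 147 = -0.15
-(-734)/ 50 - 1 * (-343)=8942/ 25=357.68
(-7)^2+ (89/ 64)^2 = 208625/ 4096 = 50.93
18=18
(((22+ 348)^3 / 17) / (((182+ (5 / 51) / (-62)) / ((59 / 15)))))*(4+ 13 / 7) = 1519367126800 / 4028353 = 377168.32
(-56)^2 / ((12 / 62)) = 48608 / 3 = 16202.67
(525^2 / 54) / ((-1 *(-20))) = 6125 / 24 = 255.21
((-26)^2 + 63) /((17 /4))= 2956 /17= 173.88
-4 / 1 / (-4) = 1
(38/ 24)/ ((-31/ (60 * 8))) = -760/ 31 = -24.52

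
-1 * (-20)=20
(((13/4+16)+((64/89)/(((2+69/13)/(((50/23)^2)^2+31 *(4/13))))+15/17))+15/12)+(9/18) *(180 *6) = 45413212104969/80445892270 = 564.52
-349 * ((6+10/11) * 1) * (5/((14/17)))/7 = -1127270/539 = -2091.41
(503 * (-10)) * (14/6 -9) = 100600/3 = 33533.33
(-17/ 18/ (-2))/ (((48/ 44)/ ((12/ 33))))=17/ 108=0.16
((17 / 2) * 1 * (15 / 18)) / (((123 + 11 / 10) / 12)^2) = 6000 / 90593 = 0.07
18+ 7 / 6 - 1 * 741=-4331 / 6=-721.83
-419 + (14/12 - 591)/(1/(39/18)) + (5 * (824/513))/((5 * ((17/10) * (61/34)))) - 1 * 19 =-214725755/125172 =-1715.45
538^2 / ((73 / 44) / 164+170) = 2088627904 / 1226793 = 1702.51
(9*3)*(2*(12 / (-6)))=-108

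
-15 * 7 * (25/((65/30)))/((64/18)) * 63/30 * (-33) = 9823275/416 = 23613.64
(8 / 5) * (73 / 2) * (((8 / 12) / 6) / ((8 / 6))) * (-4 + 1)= -73 / 5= -14.60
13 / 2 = 6.50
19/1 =19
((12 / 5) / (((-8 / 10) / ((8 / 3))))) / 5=-8 / 5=-1.60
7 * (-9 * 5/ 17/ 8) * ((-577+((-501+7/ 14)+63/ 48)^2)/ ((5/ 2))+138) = -4015164951/ 17408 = -230650.56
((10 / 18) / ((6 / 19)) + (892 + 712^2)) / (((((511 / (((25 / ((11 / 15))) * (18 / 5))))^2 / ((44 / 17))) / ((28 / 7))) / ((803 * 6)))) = 88851294360000 / 60809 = 1461153683.83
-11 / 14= -0.79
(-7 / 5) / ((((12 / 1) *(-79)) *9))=7 / 42660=0.00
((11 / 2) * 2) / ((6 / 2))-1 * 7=-10 / 3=-3.33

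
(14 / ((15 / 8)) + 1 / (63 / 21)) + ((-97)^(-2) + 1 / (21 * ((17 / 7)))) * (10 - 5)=18951001 / 2399295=7.90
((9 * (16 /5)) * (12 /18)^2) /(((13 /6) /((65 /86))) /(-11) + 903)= 264 /18619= 0.01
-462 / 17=-27.18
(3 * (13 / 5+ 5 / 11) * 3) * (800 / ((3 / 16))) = 1290240 / 11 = 117294.55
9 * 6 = 54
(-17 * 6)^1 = -102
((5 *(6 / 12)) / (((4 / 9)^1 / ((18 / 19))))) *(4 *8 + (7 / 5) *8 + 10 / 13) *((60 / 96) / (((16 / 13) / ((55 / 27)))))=1178925 / 4864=242.38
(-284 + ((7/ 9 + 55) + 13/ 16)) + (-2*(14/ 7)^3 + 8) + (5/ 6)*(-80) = -43499/ 144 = -302.08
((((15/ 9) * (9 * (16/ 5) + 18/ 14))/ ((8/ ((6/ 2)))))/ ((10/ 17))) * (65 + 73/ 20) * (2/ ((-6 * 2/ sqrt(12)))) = -8192691 * sqrt(3)/ 11200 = -1266.98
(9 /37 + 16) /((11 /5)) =3005 /407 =7.38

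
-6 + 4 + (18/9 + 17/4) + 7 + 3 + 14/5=341/20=17.05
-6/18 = -0.33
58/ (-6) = -29/ 3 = -9.67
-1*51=-51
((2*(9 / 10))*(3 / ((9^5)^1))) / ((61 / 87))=29 / 222345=0.00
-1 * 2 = -2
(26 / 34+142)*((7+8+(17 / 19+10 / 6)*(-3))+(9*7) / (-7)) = -77664 / 323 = -240.45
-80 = -80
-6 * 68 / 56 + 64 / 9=-11 / 63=-0.17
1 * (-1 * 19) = -19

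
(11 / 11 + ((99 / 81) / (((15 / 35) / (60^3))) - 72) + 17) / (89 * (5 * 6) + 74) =307973 / 1372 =224.47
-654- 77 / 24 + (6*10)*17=362.79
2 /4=1 /2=0.50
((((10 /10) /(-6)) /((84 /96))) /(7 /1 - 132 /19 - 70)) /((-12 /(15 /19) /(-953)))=4765 /27909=0.17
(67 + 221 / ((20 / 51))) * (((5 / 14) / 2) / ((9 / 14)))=12611 / 72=175.15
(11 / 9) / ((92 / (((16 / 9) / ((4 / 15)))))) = 55 / 621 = 0.09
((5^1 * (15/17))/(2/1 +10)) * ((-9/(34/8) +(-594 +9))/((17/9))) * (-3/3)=2245725/19652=114.27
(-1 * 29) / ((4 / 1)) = -29 / 4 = -7.25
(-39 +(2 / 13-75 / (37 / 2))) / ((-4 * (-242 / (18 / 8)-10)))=-185715 / 2035592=-0.09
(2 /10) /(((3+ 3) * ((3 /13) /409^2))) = 2174653 /90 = 24162.81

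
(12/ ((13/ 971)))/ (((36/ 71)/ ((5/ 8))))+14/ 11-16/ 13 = 3791899/ 3432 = 1104.87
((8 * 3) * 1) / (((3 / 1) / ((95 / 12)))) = 190 / 3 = 63.33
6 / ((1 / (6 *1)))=36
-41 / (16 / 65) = -2665 / 16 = -166.56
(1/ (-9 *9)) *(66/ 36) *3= -11/ 162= -0.07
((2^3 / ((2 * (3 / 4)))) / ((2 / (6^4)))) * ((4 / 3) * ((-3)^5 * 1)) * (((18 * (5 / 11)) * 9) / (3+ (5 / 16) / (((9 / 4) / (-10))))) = -16325867520 / 319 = -51178268.09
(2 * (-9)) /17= -18 /17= -1.06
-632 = -632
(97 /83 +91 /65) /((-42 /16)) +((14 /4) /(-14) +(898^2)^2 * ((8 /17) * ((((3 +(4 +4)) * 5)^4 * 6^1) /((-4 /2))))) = -4978456641723076143128059 /592620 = -8400757047894225883.58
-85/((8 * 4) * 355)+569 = 1292751/2272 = 568.99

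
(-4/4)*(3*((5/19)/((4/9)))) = -135/76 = -1.78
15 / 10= 1.50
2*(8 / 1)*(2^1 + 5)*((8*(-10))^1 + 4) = -8512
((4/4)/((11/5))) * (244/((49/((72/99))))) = 9760/5929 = 1.65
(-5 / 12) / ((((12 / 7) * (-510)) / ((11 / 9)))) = 77 / 132192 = 0.00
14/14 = 1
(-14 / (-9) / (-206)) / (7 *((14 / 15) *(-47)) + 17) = 35 / 1344459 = 0.00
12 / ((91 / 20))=240 / 91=2.64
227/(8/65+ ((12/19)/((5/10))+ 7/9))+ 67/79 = 200936846/1900187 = 105.75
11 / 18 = 0.61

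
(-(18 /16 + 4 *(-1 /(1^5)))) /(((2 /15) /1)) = 21.56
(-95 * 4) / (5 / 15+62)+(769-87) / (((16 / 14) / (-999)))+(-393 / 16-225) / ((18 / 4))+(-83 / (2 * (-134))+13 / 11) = -596213.31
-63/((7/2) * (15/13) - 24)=546/173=3.16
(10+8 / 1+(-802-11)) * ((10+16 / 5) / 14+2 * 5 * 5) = -283497 / 7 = -40499.57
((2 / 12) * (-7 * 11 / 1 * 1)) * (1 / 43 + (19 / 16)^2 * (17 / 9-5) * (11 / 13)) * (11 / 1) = 1006052201 / 1931904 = 520.76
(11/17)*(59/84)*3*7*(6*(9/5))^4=1379620836/10625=129846.67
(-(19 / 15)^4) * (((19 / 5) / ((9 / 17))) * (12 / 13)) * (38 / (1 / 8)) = -51185918528 / 9871875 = -5185.02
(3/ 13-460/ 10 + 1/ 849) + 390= 3799288/ 11037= 344.23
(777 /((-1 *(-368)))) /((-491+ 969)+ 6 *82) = 777 /356960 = 0.00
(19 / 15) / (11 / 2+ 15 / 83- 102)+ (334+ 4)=81061076 / 239835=337.99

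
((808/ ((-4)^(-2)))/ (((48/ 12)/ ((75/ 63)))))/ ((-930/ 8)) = -64640/ 1953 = -33.10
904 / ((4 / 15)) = 3390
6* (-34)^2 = 6936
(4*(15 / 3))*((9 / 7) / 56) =45 / 98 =0.46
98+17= 115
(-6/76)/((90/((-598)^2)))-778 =-311131/285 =-1091.69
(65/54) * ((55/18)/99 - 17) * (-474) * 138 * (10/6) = 1623353225/729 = 2226821.98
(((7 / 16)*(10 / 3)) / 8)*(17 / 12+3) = 1855 / 2304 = 0.81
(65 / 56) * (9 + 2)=715 / 56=12.77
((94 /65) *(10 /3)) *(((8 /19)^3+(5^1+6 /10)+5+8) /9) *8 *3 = 963232288 /4012515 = 240.06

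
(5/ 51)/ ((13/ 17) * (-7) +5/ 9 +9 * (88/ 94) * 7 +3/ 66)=15510/ 8578787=0.00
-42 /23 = -1.83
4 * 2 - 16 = -8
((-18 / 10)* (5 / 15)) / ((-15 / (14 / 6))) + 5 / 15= 32 / 75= 0.43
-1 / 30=-0.03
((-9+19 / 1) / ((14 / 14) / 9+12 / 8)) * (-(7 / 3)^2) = -980 / 29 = -33.79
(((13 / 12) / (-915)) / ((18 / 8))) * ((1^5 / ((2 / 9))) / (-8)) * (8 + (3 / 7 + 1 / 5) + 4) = 2873 / 768600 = 0.00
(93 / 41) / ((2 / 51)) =4743 / 82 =57.84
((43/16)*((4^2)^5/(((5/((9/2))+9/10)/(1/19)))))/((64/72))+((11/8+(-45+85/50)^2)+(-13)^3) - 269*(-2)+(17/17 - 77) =57162634067/687800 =83109.38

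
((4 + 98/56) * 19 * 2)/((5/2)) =437/5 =87.40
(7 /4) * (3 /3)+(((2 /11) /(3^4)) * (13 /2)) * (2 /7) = 43763 /24948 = 1.75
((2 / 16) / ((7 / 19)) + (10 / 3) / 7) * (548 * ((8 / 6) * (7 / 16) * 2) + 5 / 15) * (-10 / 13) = -1314515 / 3276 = -401.26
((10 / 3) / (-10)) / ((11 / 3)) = -0.09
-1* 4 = -4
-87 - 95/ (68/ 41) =-9811/ 68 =-144.28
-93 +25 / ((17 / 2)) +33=-970 / 17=-57.06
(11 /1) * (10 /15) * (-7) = -154 /3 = -51.33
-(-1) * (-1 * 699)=-699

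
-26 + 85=59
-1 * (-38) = 38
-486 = -486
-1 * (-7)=7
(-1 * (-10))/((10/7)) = 7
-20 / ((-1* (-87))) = -20 / 87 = -0.23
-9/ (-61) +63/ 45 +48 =15112/ 305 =49.55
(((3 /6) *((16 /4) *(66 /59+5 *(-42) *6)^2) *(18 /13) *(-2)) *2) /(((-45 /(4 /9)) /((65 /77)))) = 39229348096 /268037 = 146357.96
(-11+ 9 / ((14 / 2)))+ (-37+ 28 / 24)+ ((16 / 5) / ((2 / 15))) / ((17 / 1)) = -31513 / 714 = -44.14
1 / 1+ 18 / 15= 11 / 5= 2.20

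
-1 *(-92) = 92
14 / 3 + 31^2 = 2897 / 3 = 965.67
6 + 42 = 48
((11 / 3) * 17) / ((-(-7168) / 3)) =187 / 7168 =0.03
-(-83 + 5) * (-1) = -78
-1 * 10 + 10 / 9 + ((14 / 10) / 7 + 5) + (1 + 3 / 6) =-197 / 90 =-2.19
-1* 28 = -28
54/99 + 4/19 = 158/209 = 0.76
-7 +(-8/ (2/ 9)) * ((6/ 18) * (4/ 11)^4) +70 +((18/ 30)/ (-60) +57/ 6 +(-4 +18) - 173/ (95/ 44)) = 171187531/ 27817900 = 6.15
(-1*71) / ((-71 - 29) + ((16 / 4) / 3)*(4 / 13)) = 2769 / 3884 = 0.71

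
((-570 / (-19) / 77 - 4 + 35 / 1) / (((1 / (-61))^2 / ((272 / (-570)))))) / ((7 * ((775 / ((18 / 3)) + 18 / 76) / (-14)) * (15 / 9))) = 458676507 / 887425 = 516.86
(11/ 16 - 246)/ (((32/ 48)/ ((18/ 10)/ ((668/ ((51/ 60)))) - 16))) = 503332737/ 85504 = 5886.66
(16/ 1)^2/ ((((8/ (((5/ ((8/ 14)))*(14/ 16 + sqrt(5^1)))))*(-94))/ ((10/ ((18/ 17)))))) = -87.52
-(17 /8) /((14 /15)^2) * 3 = -7.32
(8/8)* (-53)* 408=-21624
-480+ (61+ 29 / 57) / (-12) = -165913 / 342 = -485.13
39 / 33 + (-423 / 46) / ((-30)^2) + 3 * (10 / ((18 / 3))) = 312283 / 50600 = 6.17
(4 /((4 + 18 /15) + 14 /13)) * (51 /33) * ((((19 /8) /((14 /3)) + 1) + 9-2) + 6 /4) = 9.86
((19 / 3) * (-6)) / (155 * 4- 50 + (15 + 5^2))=-19 / 305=-0.06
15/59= 0.25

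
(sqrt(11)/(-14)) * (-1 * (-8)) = -4 * sqrt(11)/7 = -1.90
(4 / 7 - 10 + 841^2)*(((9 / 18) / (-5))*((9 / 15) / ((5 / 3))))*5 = -44558109 / 350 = -127308.88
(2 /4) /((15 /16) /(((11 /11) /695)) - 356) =8 /4729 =0.00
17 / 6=2.83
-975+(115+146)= -714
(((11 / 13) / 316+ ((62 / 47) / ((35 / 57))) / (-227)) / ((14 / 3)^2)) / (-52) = 93690963 / 15634414053440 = 0.00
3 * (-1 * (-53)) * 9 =1431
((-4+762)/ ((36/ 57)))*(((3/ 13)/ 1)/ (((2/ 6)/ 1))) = 21603/ 26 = 830.88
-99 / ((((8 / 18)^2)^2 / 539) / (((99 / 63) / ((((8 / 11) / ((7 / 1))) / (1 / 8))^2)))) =-3261895871157 / 1048576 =-3110786.32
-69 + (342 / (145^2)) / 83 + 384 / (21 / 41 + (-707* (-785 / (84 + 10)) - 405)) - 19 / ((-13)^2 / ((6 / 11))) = -4743945500134427403 / 68761497778763075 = -68.99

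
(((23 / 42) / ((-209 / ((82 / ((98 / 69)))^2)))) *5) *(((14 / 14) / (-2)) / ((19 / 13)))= 3988281765 / 266962388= 14.94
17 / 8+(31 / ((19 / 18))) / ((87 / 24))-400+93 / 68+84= -22810947 / 74936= -304.41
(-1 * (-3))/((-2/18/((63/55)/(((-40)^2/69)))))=-117369/88000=-1.33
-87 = -87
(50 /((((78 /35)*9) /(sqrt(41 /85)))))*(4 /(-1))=-700*sqrt(3485) /5967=-6.93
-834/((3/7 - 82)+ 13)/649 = 973/51920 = 0.02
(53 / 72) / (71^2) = 53 / 362952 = 0.00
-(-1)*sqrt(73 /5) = sqrt(365) /5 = 3.82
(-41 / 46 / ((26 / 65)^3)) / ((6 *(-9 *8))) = 5125 / 158976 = 0.03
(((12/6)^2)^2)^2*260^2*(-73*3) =-3789926400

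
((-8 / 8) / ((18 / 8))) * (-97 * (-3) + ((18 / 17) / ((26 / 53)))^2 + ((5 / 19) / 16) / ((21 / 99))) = -10245644015 / 77950236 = -131.44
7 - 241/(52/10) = -1023/26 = -39.35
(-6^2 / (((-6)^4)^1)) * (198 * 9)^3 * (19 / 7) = -2986580322 / 7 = -426654331.71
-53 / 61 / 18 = -0.05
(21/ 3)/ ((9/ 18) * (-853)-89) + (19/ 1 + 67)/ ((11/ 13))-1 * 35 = 66.62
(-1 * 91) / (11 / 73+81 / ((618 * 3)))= -468.17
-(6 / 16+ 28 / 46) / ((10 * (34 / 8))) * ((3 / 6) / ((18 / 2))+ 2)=-6697 / 140760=-0.05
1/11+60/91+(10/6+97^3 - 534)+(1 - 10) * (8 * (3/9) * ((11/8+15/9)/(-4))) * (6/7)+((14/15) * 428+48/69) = 630294147727/690690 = 912557.22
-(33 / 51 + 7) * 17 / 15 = -26 / 3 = -8.67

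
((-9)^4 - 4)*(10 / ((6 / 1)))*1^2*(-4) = -131140 / 3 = -43713.33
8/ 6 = 4/ 3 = 1.33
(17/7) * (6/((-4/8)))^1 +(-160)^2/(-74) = -97148/259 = -375.09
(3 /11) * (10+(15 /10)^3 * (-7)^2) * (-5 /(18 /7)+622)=15658883 /528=29656.98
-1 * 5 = -5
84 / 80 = 21 / 20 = 1.05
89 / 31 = 2.87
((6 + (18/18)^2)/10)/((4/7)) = 49/40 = 1.22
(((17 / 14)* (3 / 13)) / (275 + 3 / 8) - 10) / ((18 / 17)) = -17038471 / 1804257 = -9.44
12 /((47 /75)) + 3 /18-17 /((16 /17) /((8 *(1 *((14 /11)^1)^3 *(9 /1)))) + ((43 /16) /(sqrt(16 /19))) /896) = -5588278939783362541 /1538571475296930 + 2356027646386176 *sqrt(19) /5455927217365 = -1749.82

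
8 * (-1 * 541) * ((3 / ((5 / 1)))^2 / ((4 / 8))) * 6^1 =-467424 / 25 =-18696.96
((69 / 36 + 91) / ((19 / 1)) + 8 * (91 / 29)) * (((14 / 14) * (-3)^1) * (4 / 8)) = -198319 / 4408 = -44.99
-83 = -83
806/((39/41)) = 2542/3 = 847.33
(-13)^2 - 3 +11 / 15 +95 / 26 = 66451 / 390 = 170.39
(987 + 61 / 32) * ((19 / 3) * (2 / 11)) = 601255 / 528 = 1138.74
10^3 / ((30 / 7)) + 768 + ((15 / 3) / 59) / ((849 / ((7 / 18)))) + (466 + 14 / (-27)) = 440845337 / 300546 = 1466.81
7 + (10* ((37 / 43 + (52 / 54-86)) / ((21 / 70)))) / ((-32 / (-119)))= -10427.39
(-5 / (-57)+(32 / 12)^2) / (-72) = -1231 / 12312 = -0.10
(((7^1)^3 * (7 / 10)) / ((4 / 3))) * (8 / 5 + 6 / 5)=50421 / 100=504.21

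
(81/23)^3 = 531441/12167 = 43.68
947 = 947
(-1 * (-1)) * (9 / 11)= 0.82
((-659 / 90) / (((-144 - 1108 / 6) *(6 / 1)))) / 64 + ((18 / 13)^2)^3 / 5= 77270246665787 / 54826371924480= 1.41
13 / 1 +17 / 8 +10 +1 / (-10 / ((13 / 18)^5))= 474382667 / 18895680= 25.11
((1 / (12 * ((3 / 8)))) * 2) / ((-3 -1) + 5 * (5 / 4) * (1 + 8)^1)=16 / 1881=0.01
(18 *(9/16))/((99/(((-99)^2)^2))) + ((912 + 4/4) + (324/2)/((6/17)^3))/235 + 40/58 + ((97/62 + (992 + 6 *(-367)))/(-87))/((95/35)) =946442281843561/96336840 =9824302.75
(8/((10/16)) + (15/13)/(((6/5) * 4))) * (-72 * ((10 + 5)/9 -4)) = 142401/65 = 2190.78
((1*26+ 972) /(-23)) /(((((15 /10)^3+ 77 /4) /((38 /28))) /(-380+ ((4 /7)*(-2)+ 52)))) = 174753792 /203987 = 856.69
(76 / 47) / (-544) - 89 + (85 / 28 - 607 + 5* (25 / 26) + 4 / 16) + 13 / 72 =-900073595 / 1308762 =-687.73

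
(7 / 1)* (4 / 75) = 28 / 75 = 0.37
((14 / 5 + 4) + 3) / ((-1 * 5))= -49 / 25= -1.96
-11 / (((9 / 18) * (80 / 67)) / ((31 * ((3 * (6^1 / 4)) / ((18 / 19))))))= -434093 / 160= -2713.08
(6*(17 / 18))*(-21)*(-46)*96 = 525504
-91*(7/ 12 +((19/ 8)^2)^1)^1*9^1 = -326235/ 64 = -5097.42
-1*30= -30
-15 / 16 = -0.94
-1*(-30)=30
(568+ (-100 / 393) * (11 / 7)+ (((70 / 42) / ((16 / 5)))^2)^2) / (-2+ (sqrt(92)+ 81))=218303236533659 / 29932209635328 - 2763332108021 * sqrt(23) / 14966104817664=6.41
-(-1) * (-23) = -23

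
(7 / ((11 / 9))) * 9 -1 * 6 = 501 / 11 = 45.55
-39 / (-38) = 39 / 38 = 1.03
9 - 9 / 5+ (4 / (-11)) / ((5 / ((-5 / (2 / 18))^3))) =364896 / 55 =6634.47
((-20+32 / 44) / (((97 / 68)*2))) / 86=-3604 / 45881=-0.08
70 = 70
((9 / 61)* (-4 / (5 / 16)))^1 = -576 / 305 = -1.89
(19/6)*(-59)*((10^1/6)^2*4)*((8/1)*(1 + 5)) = -896800/9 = -99644.44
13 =13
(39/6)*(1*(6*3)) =117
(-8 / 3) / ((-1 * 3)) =8 / 9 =0.89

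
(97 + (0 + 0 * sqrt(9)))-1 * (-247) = 344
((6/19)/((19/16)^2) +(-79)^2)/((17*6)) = 42808555/699618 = 61.19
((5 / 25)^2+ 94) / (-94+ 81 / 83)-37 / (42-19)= -11629984 / 4439575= -2.62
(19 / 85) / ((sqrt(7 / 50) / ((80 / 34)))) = 760 * sqrt(14) / 2023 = 1.41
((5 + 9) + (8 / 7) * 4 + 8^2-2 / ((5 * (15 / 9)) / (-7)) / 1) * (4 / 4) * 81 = 1194264 / 175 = 6824.37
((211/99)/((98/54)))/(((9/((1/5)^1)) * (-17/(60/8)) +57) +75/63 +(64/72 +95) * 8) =5697/3508736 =0.00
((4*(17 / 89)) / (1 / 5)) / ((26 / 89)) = 170 / 13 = 13.08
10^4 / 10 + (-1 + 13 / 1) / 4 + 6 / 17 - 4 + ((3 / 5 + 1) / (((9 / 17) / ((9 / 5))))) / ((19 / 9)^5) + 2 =1053902353213 / 1052342075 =1001.48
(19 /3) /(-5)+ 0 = -19 /15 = -1.27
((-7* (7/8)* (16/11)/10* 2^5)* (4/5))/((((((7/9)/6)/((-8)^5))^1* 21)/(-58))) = -4378853376/275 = -15923103.19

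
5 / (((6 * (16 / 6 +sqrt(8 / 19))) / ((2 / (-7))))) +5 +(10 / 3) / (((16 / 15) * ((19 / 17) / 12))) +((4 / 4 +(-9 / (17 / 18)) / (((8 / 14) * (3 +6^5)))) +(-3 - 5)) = 15 * sqrt(38) / 4004 +26371622559 / 838376539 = 31.48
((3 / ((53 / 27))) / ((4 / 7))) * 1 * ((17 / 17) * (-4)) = -567 / 53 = -10.70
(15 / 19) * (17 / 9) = 85 / 57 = 1.49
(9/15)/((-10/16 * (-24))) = 0.04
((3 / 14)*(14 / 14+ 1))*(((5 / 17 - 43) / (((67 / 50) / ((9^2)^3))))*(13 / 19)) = -752361023700 / 151487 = -4966505.53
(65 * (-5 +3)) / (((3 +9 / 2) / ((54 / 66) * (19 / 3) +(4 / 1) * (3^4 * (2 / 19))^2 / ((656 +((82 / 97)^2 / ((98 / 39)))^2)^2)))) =-433584489920226935513868005745904 / 4826728408807203925194652090475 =-89.83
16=16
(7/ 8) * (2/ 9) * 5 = 0.97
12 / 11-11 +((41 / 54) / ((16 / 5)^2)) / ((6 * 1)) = -9029621 / 912384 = -9.90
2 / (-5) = -2 / 5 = -0.40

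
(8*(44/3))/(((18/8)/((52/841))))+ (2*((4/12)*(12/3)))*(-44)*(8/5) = -184.51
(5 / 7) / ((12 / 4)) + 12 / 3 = 89 / 21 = 4.24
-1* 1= -1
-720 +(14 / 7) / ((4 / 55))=-1385 / 2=-692.50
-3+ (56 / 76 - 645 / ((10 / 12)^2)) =-88451 / 95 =-931.06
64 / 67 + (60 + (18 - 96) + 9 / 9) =-1075 / 67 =-16.04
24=24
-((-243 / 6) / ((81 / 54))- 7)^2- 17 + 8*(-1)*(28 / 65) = -76469 / 65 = -1176.45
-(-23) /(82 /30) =8.41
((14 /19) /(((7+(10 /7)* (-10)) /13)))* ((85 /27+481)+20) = -17341688 /26163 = -662.83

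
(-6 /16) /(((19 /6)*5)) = -9 /380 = -0.02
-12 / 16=-3 / 4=-0.75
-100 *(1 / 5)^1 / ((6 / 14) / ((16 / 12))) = -560 / 9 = -62.22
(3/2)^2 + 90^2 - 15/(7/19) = 225723/28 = 8061.54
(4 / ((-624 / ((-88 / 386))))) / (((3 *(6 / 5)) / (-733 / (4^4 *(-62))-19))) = -16545925 / 2150433792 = -0.01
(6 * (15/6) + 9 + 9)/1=33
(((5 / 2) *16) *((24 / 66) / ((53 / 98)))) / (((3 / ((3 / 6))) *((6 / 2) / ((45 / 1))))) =39200 / 583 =67.24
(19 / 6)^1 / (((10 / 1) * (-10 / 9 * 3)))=-19 / 200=-0.10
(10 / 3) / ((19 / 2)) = 20 / 57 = 0.35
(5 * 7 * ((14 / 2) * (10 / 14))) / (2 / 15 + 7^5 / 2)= 5250 / 252109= 0.02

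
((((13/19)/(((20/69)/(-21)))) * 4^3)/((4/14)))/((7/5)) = -150696/19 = -7931.37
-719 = -719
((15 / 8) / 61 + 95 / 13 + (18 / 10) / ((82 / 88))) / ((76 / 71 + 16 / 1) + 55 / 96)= 10271711148 / 19549579205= 0.53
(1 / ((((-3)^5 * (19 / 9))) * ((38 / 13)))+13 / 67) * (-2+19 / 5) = 252551 / 725610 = 0.35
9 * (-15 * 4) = -540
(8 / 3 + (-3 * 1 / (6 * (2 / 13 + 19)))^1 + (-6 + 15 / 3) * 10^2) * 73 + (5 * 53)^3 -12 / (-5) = 46320275201 / 2490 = 18602520.16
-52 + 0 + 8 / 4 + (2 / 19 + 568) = 9844 / 19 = 518.11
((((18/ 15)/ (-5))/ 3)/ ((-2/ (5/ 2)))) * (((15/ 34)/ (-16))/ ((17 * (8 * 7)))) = -3/ 1035776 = -0.00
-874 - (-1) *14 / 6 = -871.67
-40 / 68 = -10 / 17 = -0.59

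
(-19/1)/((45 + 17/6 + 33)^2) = -684/235225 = -0.00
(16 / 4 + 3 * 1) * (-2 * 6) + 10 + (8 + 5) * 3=-35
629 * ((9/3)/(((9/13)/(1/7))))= 8177/21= 389.38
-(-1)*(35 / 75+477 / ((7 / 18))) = 128839 / 105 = 1227.04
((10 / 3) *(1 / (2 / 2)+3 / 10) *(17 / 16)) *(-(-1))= 221 / 48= 4.60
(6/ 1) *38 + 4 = 232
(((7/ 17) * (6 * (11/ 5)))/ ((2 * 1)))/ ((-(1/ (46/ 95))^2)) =-488796/ 767125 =-0.64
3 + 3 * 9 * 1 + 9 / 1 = 39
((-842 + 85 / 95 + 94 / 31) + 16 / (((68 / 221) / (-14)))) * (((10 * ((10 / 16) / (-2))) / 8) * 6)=69181275 / 18848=3670.48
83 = 83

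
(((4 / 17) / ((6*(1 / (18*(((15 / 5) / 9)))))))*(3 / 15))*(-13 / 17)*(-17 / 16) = 13 / 340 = 0.04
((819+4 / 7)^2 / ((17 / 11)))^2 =131076479928329881 / 693889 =188901221850.08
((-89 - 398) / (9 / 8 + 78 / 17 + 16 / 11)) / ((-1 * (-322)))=-364276 / 1726403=-0.21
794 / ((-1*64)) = -397 / 32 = -12.41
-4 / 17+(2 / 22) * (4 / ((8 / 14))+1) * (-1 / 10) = -288 / 935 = -0.31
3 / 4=0.75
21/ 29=0.72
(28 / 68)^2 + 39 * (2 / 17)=1375 / 289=4.76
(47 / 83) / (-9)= -47 / 747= -0.06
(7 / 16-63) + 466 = 6455 / 16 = 403.44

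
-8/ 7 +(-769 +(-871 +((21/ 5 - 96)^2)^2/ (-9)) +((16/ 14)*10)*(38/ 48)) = -103589883359/ 13125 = -7892562.54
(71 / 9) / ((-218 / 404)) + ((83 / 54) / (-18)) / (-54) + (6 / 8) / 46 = -240178123 / 16448427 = -14.60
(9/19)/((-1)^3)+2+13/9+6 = 1534/171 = 8.97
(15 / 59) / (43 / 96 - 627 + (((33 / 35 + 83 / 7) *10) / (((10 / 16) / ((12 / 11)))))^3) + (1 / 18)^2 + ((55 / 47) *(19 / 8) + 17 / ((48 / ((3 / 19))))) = 34518468588845272498783 / 12161829558044986296624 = 2.84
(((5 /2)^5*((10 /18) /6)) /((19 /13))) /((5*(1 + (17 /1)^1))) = 40625 /590976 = 0.07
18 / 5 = 3.60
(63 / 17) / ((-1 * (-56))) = 9 / 136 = 0.07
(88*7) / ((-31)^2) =616 / 961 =0.64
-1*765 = -765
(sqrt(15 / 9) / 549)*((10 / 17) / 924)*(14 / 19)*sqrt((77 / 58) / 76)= 5*sqrt(1272810) / 38692042092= 0.00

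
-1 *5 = -5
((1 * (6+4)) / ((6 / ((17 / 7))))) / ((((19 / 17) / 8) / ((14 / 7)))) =23120 / 399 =57.94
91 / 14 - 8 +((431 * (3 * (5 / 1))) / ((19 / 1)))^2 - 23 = 83574761 / 722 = 115754.52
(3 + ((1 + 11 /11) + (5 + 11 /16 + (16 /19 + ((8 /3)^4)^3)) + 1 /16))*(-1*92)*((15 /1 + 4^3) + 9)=-10571652425268968 /10097379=-1046969953.81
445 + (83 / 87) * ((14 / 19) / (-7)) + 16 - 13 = 740378 / 1653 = 447.90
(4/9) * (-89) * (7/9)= -2492/81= -30.77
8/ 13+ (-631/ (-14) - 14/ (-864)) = 1796677/ 39312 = 45.70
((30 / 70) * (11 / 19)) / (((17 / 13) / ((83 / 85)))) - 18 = -3423723 / 192185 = -17.81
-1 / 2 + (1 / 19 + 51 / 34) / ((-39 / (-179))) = 4910 / 741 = 6.63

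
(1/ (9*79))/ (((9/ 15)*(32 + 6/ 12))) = 2/ 27729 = 0.00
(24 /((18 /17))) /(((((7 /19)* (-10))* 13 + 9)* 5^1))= -1292 /11085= -0.12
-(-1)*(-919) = -919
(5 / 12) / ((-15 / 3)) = -1 / 12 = -0.08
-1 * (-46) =46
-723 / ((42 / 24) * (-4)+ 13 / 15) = 10845 / 92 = 117.88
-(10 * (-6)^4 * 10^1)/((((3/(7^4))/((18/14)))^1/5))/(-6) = 111132000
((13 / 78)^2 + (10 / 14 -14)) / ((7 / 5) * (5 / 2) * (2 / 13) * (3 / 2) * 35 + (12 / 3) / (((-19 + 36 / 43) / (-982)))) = -33921173 / 625657914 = -0.05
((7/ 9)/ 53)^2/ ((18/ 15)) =245/ 1365174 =0.00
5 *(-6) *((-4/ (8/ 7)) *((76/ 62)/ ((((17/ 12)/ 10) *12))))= 39900/ 527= 75.71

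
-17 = -17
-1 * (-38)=38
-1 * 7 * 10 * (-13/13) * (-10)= -700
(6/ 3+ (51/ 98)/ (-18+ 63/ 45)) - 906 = -7353391/ 8134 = -904.03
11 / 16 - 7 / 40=41 / 80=0.51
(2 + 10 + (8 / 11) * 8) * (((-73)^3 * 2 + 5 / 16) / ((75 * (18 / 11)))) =-22591793 / 200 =-112958.96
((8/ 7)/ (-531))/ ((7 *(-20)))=0.00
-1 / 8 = -0.12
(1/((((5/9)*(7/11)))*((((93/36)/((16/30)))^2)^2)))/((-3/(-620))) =138412032/130335625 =1.06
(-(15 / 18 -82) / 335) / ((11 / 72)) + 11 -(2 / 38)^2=12.58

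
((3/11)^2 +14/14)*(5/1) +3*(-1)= 287/121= 2.37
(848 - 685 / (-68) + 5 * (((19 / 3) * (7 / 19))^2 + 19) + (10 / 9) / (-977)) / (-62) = -65126853 / 4119032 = -15.81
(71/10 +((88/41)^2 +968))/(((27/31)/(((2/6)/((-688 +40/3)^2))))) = 510535001/619770983040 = 0.00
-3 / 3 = -1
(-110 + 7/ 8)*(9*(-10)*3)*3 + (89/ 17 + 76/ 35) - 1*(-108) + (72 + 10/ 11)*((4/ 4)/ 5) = 463497205/ 5236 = 88521.24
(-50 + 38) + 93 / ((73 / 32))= 2100 / 73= 28.77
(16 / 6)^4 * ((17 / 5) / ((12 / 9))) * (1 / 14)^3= 0.05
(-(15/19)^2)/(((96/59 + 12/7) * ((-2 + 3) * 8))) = -0.02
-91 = -91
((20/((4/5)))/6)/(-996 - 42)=-25/6228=-0.00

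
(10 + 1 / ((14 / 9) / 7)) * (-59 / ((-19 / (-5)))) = -8555 / 38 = -225.13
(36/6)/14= 0.43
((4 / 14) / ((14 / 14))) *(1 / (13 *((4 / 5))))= 5 / 182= 0.03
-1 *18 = -18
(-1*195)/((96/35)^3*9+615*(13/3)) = -8360625/122224499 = -0.07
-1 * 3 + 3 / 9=-8 / 3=-2.67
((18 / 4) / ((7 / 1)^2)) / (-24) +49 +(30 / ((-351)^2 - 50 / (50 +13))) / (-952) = 5068496256413 / 103446778064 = 49.00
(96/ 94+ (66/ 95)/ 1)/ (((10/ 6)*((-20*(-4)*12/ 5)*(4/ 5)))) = 3831/ 571520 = 0.01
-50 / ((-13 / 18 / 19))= 17100 / 13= 1315.38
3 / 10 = 0.30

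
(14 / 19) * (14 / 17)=196 / 323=0.61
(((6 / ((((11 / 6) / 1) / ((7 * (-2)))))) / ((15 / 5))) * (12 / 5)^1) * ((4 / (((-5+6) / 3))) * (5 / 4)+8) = -46368 / 55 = -843.05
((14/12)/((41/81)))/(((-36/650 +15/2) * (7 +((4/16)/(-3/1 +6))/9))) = 2211300/50062681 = 0.04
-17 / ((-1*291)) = 17 / 291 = 0.06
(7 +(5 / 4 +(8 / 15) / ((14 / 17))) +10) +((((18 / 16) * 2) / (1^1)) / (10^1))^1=16063 / 840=19.12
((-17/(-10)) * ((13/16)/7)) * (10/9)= 221/1008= 0.22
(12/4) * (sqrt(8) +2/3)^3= 440/9 +56 * sqrt(2)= 128.08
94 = 94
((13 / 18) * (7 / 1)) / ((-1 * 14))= -13 / 36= -0.36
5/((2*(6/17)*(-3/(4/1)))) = -85/9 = -9.44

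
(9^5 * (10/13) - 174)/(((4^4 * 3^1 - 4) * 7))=147057/17381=8.46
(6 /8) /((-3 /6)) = -3 /2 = -1.50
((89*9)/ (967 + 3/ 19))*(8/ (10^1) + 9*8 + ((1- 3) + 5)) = 5768001/ 91880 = 62.78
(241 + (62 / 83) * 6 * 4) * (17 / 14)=365347 / 1162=314.41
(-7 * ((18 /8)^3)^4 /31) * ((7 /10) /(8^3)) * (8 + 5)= -179907614738397 /2662879723520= -67.56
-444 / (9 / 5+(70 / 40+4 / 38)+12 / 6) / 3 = -56240 / 2149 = -26.17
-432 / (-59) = 432 / 59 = 7.32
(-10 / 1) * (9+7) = -160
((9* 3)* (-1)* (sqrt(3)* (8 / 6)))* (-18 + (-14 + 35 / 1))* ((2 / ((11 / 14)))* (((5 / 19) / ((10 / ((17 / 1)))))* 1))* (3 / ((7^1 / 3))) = -33048* sqrt(3) / 209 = -273.88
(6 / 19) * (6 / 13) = 36 / 247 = 0.15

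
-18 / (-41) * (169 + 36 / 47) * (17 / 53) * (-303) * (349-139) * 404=-62764370862480 / 102131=-614547697.20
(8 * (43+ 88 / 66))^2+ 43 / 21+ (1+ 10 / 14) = 7924909 / 63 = 125792.21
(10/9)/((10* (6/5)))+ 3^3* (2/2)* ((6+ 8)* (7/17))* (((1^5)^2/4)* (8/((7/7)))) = 285853/918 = 311.39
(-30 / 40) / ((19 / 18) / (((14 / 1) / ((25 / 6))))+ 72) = -1134 / 109339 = -0.01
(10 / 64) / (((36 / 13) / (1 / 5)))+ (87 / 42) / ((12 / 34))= 47419 / 8064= 5.88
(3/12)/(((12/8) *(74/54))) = 9/74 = 0.12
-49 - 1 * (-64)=15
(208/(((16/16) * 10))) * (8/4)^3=832/5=166.40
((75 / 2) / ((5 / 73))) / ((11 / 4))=2190 / 11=199.09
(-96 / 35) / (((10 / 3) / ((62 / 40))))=-1116 / 875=-1.28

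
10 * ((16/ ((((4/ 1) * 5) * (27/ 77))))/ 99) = 56/ 243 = 0.23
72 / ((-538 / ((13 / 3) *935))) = -542.23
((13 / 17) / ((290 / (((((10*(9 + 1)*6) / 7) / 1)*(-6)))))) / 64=-585 / 27608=-0.02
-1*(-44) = 44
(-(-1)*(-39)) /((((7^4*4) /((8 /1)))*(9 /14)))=-52 /1029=-0.05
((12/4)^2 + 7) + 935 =951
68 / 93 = 0.73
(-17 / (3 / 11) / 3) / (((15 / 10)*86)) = -187 / 1161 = -0.16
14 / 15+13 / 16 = 419 / 240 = 1.75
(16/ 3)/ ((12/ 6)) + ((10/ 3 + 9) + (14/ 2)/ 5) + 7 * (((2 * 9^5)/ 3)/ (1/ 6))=8266942/ 5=1653388.40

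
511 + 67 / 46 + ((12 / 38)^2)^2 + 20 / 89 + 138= 347165984193 / 533534174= 650.69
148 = 148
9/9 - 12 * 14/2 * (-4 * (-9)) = -3023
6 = 6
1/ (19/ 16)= 16/ 19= 0.84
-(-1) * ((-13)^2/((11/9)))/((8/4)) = 1521/22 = 69.14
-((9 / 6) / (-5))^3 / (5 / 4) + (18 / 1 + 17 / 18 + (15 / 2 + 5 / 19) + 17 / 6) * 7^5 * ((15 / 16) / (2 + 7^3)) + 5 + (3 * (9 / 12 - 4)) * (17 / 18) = 105796372181 / 78660000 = 1344.98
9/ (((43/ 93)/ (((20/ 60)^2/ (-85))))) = -93/ 3655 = -0.03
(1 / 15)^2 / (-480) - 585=-63180001 / 108000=-585.00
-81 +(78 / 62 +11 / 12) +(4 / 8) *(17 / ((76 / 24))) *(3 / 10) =-78.02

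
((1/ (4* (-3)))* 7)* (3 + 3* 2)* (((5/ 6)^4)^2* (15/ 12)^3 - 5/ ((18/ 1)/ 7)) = 1121335285/ 143327232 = 7.82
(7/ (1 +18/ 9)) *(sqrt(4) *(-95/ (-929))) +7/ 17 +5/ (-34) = 0.74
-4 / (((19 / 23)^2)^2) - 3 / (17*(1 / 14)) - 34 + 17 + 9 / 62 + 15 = -1773943095 / 137358334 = -12.91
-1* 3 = -3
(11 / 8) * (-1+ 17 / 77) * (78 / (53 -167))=195 / 266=0.73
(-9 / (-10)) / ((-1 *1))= -9 / 10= -0.90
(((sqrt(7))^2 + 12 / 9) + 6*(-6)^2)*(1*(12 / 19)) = 2692 / 19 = 141.68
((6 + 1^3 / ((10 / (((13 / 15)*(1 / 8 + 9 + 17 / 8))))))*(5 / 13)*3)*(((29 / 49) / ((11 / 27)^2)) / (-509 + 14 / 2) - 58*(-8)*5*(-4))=-1778343213069 / 23810864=-74686.21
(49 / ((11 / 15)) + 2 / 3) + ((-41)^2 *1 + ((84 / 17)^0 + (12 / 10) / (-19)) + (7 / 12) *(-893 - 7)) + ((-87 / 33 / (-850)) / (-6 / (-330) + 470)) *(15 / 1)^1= 1124614308551 / 918486030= 1224.42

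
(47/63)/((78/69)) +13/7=589/234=2.52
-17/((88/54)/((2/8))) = -459/176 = -2.61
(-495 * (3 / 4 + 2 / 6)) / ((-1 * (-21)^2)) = 1.22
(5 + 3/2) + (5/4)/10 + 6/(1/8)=437/8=54.62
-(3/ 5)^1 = -3/ 5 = -0.60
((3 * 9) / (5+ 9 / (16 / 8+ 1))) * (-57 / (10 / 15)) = -4617 / 16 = -288.56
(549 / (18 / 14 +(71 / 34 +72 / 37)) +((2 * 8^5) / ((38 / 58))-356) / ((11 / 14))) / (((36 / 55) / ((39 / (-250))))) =-2693299207053 / 89009300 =-30258.63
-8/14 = -4/7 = -0.57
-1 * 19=-19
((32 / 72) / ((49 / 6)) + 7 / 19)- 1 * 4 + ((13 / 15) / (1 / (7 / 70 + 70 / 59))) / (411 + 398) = -23834834873 / 6665634150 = -3.58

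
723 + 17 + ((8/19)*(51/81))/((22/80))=4181260/5643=740.96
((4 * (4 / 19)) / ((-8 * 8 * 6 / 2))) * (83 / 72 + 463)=-33419 / 16416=-2.04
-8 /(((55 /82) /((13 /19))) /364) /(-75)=3104192 /78375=39.61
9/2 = 4.50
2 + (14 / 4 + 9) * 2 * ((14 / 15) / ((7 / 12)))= 42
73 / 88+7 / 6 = 527 / 264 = 2.00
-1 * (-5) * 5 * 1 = 25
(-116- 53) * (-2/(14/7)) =169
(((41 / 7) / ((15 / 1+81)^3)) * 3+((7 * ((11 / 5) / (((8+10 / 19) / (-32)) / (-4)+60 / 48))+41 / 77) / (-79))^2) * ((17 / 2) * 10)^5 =2976487298628420071582499875 / 27971176981764538368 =106412658.31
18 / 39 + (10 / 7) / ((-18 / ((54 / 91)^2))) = 25134 / 57967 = 0.43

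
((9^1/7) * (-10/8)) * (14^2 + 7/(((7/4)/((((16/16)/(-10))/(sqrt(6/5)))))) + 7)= -1305/4 + 3 * sqrt(30)/28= -325.66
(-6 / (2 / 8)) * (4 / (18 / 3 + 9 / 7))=-224 / 17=-13.18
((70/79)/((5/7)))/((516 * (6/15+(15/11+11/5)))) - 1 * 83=-368789213/4443276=-83.00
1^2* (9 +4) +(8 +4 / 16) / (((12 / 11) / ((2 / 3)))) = 433 / 24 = 18.04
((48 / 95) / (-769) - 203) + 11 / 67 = -992820666 / 4894685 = -202.84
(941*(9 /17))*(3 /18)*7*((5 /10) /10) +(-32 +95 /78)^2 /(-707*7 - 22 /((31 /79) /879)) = 50498200893931 /1738749827880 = 29.04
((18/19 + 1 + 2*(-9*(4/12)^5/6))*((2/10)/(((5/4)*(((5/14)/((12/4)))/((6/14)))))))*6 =47648/7125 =6.69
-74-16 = -90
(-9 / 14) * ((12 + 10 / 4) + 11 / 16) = -2187 / 224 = -9.76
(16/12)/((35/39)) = 52/35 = 1.49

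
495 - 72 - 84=339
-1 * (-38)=38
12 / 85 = 0.14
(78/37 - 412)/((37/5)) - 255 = -424925/1369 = -310.39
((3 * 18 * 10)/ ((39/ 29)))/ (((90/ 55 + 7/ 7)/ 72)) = 10966.15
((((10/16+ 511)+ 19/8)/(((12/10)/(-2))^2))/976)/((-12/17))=-2.07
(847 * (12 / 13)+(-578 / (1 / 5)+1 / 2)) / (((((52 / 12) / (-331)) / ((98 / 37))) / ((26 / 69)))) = 160677.03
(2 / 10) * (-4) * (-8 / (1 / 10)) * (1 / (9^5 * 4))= 16 / 59049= 0.00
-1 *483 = -483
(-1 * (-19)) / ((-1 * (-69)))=19 / 69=0.28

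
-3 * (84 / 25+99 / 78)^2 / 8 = -27162243 / 3380000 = -8.04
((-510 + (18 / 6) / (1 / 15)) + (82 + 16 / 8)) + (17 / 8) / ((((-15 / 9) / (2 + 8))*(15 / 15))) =-1575 / 4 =-393.75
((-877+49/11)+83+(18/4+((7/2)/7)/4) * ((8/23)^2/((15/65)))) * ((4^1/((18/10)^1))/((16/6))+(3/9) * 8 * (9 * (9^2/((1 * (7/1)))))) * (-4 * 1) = 321506466266/366597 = 877002.45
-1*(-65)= 65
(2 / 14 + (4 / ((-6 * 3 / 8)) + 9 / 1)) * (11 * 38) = 193952 / 63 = 3078.60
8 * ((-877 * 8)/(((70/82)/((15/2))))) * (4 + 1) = -17259360/7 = -2465622.86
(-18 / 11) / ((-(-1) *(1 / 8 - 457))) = 144 / 40205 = 0.00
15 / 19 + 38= 38.79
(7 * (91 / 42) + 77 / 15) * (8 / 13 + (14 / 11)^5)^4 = 95420691908265798728817408000 / 19214412605268846422789761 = 4966.10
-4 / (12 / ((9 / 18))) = -1 / 6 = -0.17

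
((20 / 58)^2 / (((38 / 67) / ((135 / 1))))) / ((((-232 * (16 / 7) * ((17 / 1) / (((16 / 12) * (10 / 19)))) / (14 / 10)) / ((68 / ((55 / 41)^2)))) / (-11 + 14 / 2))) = 496685070 / 1065335909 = 0.47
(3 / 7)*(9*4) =108 / 7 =15.43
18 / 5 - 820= -4082 / 5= -816.40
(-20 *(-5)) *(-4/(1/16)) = -6400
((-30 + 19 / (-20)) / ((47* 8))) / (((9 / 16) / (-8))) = 2476 / 2115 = 1.17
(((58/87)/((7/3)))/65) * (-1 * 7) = -0.03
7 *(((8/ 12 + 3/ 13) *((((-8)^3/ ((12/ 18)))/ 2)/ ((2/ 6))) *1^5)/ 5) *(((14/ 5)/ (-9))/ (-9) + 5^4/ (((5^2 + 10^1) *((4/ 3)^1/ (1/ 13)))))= -35161504/ 22815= -1541.16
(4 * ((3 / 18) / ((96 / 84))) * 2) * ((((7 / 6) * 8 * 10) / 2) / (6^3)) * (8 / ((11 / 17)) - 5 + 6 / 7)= 2.07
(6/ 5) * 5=6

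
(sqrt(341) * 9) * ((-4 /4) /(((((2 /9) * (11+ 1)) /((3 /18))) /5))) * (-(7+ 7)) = 315 * sqrt(341) /8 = 727.11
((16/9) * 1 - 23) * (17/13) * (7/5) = -22729/585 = -38.85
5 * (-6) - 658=-688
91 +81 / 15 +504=3002 / 5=600.40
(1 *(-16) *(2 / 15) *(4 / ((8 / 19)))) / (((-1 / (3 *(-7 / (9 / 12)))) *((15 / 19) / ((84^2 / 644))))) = -4528384 / 575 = -7875.45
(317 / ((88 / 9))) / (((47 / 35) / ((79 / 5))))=1577709 / 4136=381.46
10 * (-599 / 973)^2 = 3588010 / 946729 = 3.79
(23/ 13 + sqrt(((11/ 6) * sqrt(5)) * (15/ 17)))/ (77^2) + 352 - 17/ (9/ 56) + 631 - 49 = sqrt(374) * 5^(3/ 4)/ 201586 + 574532165/ 693693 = 828.22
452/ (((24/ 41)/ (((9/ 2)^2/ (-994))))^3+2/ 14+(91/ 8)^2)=-274700412419328/ 14338681891790843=-0.02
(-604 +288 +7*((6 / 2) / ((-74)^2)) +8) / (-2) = 1686587 / 10952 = 154.00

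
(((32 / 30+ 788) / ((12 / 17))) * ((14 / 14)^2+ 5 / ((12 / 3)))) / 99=4573 / 180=25.41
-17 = -17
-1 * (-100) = 100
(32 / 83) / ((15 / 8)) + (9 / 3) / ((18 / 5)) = 2587 / 2490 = 1.04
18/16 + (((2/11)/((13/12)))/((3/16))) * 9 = 10503/1144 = 9.18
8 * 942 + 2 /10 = 37681 /5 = 7536.20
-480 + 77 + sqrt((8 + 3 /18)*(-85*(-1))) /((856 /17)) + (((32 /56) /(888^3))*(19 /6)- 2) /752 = -2228198867854829 /5528992960512 + 119*sqrt(510) /5136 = -402.48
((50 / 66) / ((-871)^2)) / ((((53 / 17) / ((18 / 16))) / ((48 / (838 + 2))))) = 255 / 12384055684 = 0.00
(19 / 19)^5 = 1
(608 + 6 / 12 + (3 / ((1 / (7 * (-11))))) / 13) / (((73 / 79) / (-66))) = -40040913 / 949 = -42192.74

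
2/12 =1/6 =0.17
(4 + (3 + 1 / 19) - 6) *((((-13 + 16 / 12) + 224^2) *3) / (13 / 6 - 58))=-3611832 / 1273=-2837.26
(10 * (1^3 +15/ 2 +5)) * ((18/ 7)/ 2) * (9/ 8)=10935/ 56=195.27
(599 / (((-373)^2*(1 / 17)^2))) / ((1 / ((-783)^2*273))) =28974158816967 / 139129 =208253914.12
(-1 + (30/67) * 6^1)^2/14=12769/62846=0.20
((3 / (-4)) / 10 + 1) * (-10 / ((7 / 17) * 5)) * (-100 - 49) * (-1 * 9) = -843489 / 140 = -6024.92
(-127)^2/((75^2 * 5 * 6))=16129/168750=0.10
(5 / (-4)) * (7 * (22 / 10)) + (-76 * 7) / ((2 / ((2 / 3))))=-2359 / 12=-196.58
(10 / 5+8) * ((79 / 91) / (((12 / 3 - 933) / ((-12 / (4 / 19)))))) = 0.53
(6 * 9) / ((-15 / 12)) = -216 / 5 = -43.20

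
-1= -1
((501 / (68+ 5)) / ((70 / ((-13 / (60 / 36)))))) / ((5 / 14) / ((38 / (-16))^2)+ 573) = -7053579 / 5285678150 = -0.00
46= 46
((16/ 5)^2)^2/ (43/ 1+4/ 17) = 1114112/ 459375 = 2.43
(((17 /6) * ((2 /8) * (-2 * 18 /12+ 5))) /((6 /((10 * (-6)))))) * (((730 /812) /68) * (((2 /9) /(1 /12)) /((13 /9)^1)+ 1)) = -67525 /126672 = -0.53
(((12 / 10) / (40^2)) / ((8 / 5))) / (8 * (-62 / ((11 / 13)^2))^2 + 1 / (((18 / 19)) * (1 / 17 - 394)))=2647370979 / 338804787229020800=0.00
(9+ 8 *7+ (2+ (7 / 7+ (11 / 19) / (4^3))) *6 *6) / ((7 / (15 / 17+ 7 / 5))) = 56.51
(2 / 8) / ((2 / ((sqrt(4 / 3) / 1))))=sqrt(3) / 12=0.14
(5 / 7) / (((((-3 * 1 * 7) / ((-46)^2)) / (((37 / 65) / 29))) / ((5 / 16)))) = -0.44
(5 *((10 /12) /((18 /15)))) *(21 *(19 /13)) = 16625 /156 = 106.57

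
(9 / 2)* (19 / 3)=57 / 2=28.50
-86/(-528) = 43/264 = 0.16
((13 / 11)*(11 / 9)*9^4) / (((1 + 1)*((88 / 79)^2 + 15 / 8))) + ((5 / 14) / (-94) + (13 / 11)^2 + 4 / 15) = 565706593073863 / 371578002180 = 1522.44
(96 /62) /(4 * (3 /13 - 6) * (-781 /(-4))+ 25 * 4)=-624 /1775525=-0.00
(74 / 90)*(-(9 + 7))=-592 / 45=-13.16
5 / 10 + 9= 19 / 2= 9.50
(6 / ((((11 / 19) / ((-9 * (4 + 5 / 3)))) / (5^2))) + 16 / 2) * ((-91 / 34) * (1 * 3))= 19828263 / 187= 106033.49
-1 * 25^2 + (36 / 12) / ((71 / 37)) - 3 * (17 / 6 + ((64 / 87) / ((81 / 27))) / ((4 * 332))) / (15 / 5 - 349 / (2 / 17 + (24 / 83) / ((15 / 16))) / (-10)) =-10879300073086 / 17447729215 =-623.54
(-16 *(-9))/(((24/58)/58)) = 20184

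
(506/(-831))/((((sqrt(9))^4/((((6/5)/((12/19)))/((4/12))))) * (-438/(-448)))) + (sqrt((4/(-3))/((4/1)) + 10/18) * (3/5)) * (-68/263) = -68 * sqrt(2)/1315 - 1076768/24568515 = -0.12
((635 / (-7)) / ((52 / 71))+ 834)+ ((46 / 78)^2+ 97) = 34389295 / 42588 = 807.49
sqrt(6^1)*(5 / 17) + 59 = 5*sqrt(6) / 17 + 59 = 59.72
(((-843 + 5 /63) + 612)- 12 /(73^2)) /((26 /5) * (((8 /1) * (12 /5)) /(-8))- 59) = 1938176200 /599944149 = 3.23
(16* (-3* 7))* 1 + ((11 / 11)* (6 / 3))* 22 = -292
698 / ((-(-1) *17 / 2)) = 1396 / 17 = 82.12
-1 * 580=-580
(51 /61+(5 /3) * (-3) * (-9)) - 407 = -22031 /61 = -361.16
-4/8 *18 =-9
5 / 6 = 0.83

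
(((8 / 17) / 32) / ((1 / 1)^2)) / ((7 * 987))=1 / 469812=0.00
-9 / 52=-0.17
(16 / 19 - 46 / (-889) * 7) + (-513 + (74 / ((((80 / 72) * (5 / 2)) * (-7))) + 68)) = -189010883 / 422275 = -447.60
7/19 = 0.37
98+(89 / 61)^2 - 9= 339090 / 3721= 91.13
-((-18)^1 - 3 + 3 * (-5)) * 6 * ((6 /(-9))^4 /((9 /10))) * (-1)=-1280 /27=-47.41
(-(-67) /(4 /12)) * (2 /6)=67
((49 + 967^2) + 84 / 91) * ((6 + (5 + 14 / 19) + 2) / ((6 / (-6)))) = -3172926366 / 247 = -12845855.73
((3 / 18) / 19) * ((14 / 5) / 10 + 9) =116 / 1425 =0.08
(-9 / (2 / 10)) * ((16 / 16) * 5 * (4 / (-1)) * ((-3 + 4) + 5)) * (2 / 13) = 10800 / 13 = 830.77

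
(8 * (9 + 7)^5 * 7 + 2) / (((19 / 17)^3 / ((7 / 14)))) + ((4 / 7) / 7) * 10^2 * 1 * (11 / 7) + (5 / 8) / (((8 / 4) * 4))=21030237.98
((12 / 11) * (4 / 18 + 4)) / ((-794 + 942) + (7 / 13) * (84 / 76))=37544 / 1211199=0.03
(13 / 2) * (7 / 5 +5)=208 / 5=41.60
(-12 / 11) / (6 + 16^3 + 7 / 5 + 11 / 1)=-15 / 56573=-0.00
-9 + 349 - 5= 335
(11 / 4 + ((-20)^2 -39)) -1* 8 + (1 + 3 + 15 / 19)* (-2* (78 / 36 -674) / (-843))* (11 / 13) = 67135025 / 192204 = 349.29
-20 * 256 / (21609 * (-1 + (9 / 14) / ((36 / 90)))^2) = -81920 / 127449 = -0.64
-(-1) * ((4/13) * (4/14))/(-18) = -4/819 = -0.00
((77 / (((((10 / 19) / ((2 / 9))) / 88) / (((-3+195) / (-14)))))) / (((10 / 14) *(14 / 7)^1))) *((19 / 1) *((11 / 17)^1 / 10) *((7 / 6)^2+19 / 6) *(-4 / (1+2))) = 35087374784 / 172125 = 203848.22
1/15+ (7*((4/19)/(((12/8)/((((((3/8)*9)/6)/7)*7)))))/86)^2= 10686439/160197360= 0.07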